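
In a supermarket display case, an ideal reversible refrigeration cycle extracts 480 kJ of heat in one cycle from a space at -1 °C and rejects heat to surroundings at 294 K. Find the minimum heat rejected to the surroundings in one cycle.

Q_H ≈ 518.5 kJ

T_C = -1 °C → -1 + 273.15 = 272.15 K.
For a reversible cycle Q_H/Q_C = T_H/T_C, so Q_H = Q_C·T_H/T_C = 480 × 294.00/272.15 = 518.5 kJ.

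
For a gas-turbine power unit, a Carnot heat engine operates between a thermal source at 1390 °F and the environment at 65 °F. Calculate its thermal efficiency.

η ≈ 0.7163

T_H = 1390 °F → (1390 − 32) × 5/9 = 754.44 °C = 1027.59 K.
T_C = 65 °F → (65 − 32) × 5/9 = 18.33 °C = 291.48 K.
For a reversible engine, η = 1 − T_C/T_H = 1 − 291.48/1027.59 = 0.7163.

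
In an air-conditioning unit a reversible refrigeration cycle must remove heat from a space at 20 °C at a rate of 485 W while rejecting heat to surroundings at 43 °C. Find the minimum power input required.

T_H = 43 °C → 43 + 273.15 = 316.15 K.
T_C = 20 °C → 20 + 273.15 = 293.15 K.
The reversible coefficient of performance is COP_R = T_C/(T_H − T_C) = 293.15/23.00 = 12.7457.
W = Q_C/COP_R = 485/12.7457 = 38.1 W.

Ẇ_in ≈ 38.1 W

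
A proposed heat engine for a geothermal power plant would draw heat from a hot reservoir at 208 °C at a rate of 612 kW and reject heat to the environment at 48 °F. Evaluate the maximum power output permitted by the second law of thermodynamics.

T_H = 208 °C → 208 + 273.15 = 481.15 K.
T_C = 48 °F → (48 − 32) × 5/9 = 8.89 °C = 282.04 K.
The second-law ceiling is the Carnot efficiency, η_max = 1 − T_C/T_H = 1 − 282.04/481.15 = 0.4138.
W_max = η_max · Q_H = 0.4138 × 612 = 253.3 kW.

Ẇ_max ≈ 253.3 kW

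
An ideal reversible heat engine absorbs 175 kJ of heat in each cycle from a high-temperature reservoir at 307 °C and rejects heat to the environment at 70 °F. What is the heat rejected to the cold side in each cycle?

T_H = 307 °C → 307 + 273.15 = 580.15 K.
T_C = 70 °F → (70 − 32) × 5/9 = 21.11 °C = 294.26 K.
Carnot efficiency: η = 1 − T_C/T_H = 1 − 294.26/580.15 = 0.4928.
For a reversible cycle Q_C/Q_H = T_C/T_H, so Q_C = 175 × 294.26/580.15 = 88.8 kJ.

Q_C ≈ 88.8 kJ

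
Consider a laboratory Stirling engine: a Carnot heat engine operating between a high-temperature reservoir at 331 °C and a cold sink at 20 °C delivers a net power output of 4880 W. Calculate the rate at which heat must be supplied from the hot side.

Q̇_H ≈ 9480 W

T_H = 331 °C → 331 + 273.15 = 604.15 K.
T_C = 20 °C → 20 + 273.15 = 293.15 K.
Carnot efficiency: η = 1 − T_C/T_H = 1 − 293.15/604.15 = 0.5148.
Q_H = W/η = 4880/0.5148 = 9480 W.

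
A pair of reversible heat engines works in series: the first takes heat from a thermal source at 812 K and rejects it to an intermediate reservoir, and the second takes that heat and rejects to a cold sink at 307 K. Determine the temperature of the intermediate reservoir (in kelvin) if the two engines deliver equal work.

T_m ≈ 559.5 K

For reversible stages Q_m = Q_H·(T_m/T_H). Setting W₁ = Q_H(1 − T_m/T_H) equal to W₂ = Q_m(1 − T_C/T_m) = Q_H·(T_m − T_C)/T_H gives T_H − T_m = T_m − T_C, so T_m = (T_H + T_C)/2 = (812.00 + 307.00)/2 = 559.5 K.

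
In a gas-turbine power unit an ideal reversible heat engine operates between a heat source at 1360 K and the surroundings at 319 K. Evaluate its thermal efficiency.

The Carnot efficiency is η = 1 − T_C/T_H = 1 − 319.00/1360.00 = 0.7654.

η ≈ 0.7654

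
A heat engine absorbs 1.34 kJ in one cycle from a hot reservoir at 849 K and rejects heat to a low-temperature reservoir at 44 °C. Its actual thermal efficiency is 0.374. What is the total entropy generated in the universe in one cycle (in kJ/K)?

T_C = 44 °C → 44 + 273.15 = 317.15 K.
W = η·Q_H = 0.374 × 1.34 = 0.5012 kJ, so Q_C = Q_H − W = 0.8388 kJ.
Entropy balance on the reservoirs: −Q_H/T_H = -0.001578 kJ/K, +Q_C/T_C = 0.002645 kJ/K.
ΔS_univ = −Q_H/T_H + Q_C/T_C = 0.00107 kJ/K (> 0, since η = 0.374 < η_Carnot = 0.626).

ΔS_univ ≈ 0.00107 kJ/K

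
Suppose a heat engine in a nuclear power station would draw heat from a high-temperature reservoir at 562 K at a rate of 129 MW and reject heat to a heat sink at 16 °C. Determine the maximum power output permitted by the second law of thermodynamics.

T_C = 16 °C → 16 + 273.15 = 289.15 K.
The upper bound on efficiency is η_max = 1 − T_C/T_H = 1 − 289.15/562.00 = 0.4855.
W_max = η_max · Q_H = 0.4855 × 129 = 62.6 MW.

Ẇ_max ≈ 62.6 MW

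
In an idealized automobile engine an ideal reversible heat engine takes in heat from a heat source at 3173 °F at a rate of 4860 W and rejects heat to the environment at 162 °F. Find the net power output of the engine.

Ẇ ≈ 4030 W

T_H = 3173 °F → (3173 − 32) × 5/9 = 1745.00 °C = 2018.15 K.
T_C = 162 °F → (162 − 32) × 5/9 = 72.22 °C = 345.37 K.
The Carnot efficiency is η = 1 − T_C/T_H = 1 − 345.37/2018.15 = 0.8289.
W = η·Q_H = 0.8289 × 4860 = 4030 W.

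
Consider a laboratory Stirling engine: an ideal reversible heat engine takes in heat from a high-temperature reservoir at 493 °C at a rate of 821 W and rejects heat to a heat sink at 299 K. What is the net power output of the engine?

Ẇ ≈ 500.6 W

T_H = 493 °C → 493 + 273.15 = 766.15 K.
Carnot efficiency: η = 1 − T_C/T_H = 1 − 299.00/766.15 = 0.6097.
W = η·Q_H = 0.6097 × 821 = 500.6 W.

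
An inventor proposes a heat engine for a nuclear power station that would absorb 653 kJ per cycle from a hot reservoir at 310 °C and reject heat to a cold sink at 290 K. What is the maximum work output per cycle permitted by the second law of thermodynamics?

T_H = 310 °C → 310 + 273.15 = 583.15 K.
The upper bound on efficiency is η_max = 1 − T_C/T_H = 1 − 290.00/583.15 = 0.5027.
W_max = η_max · Q_H = 0.5027 × 653 = 328.3 kJ.

W_max ≈ 328.3 kJ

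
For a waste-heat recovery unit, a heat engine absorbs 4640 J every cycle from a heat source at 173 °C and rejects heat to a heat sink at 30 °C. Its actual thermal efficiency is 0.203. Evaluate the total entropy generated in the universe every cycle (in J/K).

T_H = 173 °C → 173 + 273.15 = 446.15 K.
T_C = 30 °C → 30 + 273.15 = 303.15 K.
W = η·Q_H = 0.203 × 4640 = 941.9 J, so Q_C = Q_H − W = 3698 J.
Reservoir entropy changes: ΔS_H = −Q_H/T_H = −4640/446.15 = -10.40 J/K and ΔS_C = +Q_C/T_C = 3698/303.15 = 12.20 J/K.
ΔS_univ = −Q_H/T_H + Q_C/T_C = 1.80 J/K (> 0, since η = 0.203 < η_Carnot = 0.321).

ΔS_univ ≈ 1.80 J/K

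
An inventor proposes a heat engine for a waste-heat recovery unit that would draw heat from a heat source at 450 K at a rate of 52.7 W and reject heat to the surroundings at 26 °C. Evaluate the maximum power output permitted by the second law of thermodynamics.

Ẇ_max ≈ 17.67 W

T_C = 26 °C → 26 + 273.15 = 299.15 K.
By the Carnot theorem, η_max = 1 − T_C/T_H = 1 − 299.15/450.00 = 0.3352.
W_max = η_max · Q_H = 0.3352 × 52.7 = 17.67 W.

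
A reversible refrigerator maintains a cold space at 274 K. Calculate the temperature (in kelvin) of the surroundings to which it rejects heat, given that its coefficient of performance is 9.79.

COP_R = T_C/(T_H − T_C) ⇒ T_H = T_C·(1 + 1/COP_R) = 274.00 × (1 + 1/9.79) = 302 K.

T_H ≈ 302 K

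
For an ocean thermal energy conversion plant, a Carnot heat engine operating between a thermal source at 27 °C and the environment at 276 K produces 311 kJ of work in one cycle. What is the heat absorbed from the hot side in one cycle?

Q_H ≈ 3865 kJ

T_H = 27 °C → 27 + 273.15 = 300.15 K.
The Carnot efficiency is η = 1 − T_C/T_H = 1 − 276.00/300.15 = 0.0805.
Q_H = W/η = 311/0.0805 = 3865 kJ.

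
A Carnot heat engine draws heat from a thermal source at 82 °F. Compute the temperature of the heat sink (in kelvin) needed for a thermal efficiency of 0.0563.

T_H = 82 °F → (82 − 32) × 5/9 = 27.78 °C = 300.93 K.
From η = 1 − T_C/T_H, T_C = T_H·(1 − η) = 300.93 × (1 − 0.0563) = 284.0 K.

T_C ≈ 284.0 K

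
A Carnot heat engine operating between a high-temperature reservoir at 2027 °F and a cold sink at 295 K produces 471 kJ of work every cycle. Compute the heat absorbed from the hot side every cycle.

T_H = 2027 °F → (2027 − 32) × 5/9 = 1108.33 °C = 1381.48 K.
Since the cycle is reversible, η = 1 − T_C/T_H = 1 − 295.00/1381.48 = 0.7865.
Q_H = W/η = 471/0.7865 = 598.9 kJ.

Q_H ≈ 598.9 kJ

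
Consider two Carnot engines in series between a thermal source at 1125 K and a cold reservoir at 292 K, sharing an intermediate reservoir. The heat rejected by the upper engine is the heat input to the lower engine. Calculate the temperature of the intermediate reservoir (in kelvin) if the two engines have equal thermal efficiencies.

Equal efficiencies require 1 − T_m/T_H = 1 − T_C/T_m, i.e. T_m/T_H = T_C/T_m, so T_m = √(T_H·T_C) = √(1125.00 × 292.00) = 573 K.

T_m ≈ 573 K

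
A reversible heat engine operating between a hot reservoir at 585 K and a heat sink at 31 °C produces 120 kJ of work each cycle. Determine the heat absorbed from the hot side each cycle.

Q_H ≈ 250.0 kJ

T_C = 31 °C → 31 + 273.15 = 304.15 K.
For a reversible engine, η = 1 − T_C/T_H = 1 − 304.15/585.00 = 0.4801.
Q_H = W/η = 120/0.4801 = 250.0 kJ.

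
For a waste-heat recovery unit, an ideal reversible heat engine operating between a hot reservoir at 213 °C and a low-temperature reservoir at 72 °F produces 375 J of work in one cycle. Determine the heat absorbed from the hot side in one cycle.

T_H = 213 °C → 213 + 273.15 = 486.15 K.
T_C = 72 °F → (72 − 32) × 5/9 = 22.22 °C = 295.37 K.
Since the cycle is reversible, η = 1 − T_C/T_H = 1 − 295.37/486.15 = 0.3924.
Q_H = W/η = 375/0.3924 = 956 J.

Q_H ≈ 956 J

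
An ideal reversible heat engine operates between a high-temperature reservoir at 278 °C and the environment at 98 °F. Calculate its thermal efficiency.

T_H = 278 °C → 278 + 273.15 = 551.15 K.
T_C = 98 °F → (98 − 32) × 5/9 = 36.67 °C = 309.82 K.
The Carnot efficiency is η = 1 − T_C/T_H = 1 − 309.82/551.15 = 0.4379.

η ≈ 0.4379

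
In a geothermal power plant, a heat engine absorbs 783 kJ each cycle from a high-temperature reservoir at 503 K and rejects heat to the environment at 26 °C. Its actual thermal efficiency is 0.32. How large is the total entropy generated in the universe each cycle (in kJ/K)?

T_C = 26 °C → 26 + 273.15 = 299.15 K.
W = η·Q_H = 0.32 × 783 = 250.6 kJ, so Q_C = Q_H − W = 532.4 kJ.
The hot reservoir loses entropy Q_H/T_H = 783/503.00 = 1.557 kJ/K; the cold reservoir gains Q_C/T_C = 532.4/299.15 = 1.780 kJ/K.
ΔS_univ = −Q_H/T_H + Q_C/T_C = 0.223 kJ/K (> 0, since η = 0.32 < η_Carnot = 0.405).

ΔS_univ ≈ 0.223 kJ/K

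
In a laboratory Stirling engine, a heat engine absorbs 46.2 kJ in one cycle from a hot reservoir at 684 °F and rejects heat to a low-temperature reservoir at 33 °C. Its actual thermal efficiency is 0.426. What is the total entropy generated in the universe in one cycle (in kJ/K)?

ΔS_univ ≈ 0.01391 kJ/K

T_H = 684 °F → (684 − 32) × 5/9 = 362.22 °C = 635.37 K.
T_C = 33 °C → 33 + 273.15 = 306.15 K.
W = η·Q_H = 0.426 × 46.2 = 19.68 kJ, so Q_C = Q_H − W = 26.52 kJ.
Entropy balance on the reservoirs: −Q_H/T_H = -0.07271 kJ/K, +Q_C/T_C = 0.08662 kJ/K.
ΔS_univ = −Q_H/T_H + Q_C/T_C = 0.01391 kJ/K (> 0, since η = 0.426 < η_Carnot = 0.518).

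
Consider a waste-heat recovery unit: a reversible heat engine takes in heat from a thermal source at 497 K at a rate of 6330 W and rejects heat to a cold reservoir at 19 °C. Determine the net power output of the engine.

Ẇ ≈ 2610 W

T_C = 19 °C → 19 + 273.15 = 292.15 K.
η_rev = 1 − T_C/T_H = 1 − 292.15/497.00 = 0.4122.
W = η·Q_H = 0.4122 × 6330 = 2610 W.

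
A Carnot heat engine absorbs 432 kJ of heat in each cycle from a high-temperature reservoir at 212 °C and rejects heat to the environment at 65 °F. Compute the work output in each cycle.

T_H = 212 °C → 212 + 273.15 = 485.15 K.
T_C = 65 °F → (65 − 32) × 5/9 = 18.33 °C = 291.48 K.
Since the cycle is reversible, η = 1 − T_C/T_H = 1 − 291.48/485.15 = 0.3992.
W = η·Q_H = 0.3992 × 432 = 172.4 kJ.

W ≈ 172.4 kJ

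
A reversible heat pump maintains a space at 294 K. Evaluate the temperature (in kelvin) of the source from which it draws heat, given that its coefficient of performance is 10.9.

T_C ≈ 267.0 K

COP_HP = T_H/(T_H − T_C) ⇒ T_C = T_H·(COP_HP − 1)/COP_HP = 294.00 × (10.9 − 1)/10.9 = 267.0 K.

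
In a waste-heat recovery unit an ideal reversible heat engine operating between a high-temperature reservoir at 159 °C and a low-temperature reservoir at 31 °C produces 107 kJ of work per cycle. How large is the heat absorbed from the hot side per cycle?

Q_H ≈ 361.3 kJ

T_H = 159 °C → 159 + 273.15 = 432.15 K.
T_C = 31 °C → 31 + 273.15 = 304.15 K.
Carnot efficiency: η = 1 − T_C/T_H = 1 − 304.15/432.15 = 0.2962.
Q_H = W/η = 107/0.2962 = 361.3 kJ.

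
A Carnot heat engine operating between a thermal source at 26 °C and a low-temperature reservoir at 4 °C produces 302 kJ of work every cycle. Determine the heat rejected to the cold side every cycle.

T_H = 26 °C → 26 + 273.15 = 299.15 K.
T_C = 4 °C → 4 + 273.15 = 277.15 K.
For a reversible engine, η = 1 − T_C/T_H = 1 − 277.15/299.15 = 0.0735.
Since Q_C/Q_H = T_C/T_H and Q_H = W/η, Q_C = W·T_C/(T_H − T_C) = 302 × 277.15/22.00 = 3800 kJ.

Q_C ≈ 3800 kJ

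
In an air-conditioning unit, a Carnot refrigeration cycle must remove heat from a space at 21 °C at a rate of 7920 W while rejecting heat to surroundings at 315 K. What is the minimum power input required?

T_C = 21 °C → 21 + 273.15 = 294.15 K.
For a reversible refrigerator, COP_R = T_C/(T_H − T_C) = 294.15/20.85 = 14.1079.
W = Q_C/COP_R = 7920/14.1079 = 561.4 W.

Ẇ_in ≈ 561.4 W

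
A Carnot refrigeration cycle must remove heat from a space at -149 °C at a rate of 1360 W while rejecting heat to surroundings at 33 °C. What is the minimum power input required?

T_H = 33 °C → 33 + 273.15 = 306.15 K.
T_C = -149 °C → -149 + 273.15 = 124.15 K.
For a reversible refrigerator, COP_R = T_C/(T_H − T_C) = 124.15/182.00 = 0.6821.
W = Q_C/COP_R = 1360/0.6821 = 1994 W.

Ẇ_in ≈ 1994 W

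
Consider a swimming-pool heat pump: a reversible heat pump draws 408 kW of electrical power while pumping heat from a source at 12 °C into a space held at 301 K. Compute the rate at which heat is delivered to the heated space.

Q̇_H ≈ 7750 kW

T_C = 12 °C → 12 + 273.15 = 285.15 K.
COP_HP = T_H/(T_H − T_C) = 301.00/15.85 = 18.9905.
Q_H = COP_HP · W = 18.9905 × 408 = 7750 kW.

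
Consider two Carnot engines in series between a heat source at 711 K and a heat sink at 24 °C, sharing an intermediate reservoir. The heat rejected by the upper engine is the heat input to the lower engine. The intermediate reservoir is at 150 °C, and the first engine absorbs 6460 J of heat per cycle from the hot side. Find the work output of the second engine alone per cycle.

W₂ ≈ 1140 J

T_C = 24 °C → 24 + 273.15 = 297.15 K.
T_m = 150 °C → 150 + 273.15 = 423.15 K.
Heat entering the second stage: Q_m = Q_H·(T_m/T_H) = 6460 × 423.15/711.00 = 3840 J.
Second-stage efficiency η₂ = 1 − T_C/T_m = 1 − 297.15/423.15 = 0.2978, so W₂ = η₂·Q_m = 1140 J.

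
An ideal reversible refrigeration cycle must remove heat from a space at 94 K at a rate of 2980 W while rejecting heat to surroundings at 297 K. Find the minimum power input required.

Ẇ_in ≈ 6440 W

COP_R = T_C/(T_H − T_C) = 94.00/203.00 = 0.4631.
W = Q_C/COP_R = 2980/0.4631 = 6440 W.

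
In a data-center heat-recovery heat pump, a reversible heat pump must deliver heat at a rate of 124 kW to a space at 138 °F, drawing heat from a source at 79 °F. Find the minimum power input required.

Ẇ_in ≈ 12.2 kW

T_H = 138 °F → (138 − 32) × 5/9 = 58.89 °C = 332.04 K.
T_C = 79 °F → (79 − 32) × 5/9 = 26.11 °C = 299.26 K.
Reversible heating COP: COP_HP = T_H/(T_H − T_C) = 332.04/32.78 = 10.1300.
W = Q_H/COP_HP = 124/10.1300 = 12.2 kW.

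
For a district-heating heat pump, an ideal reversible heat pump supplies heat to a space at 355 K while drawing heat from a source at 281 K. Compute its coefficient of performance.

COP_HP ≈ 4.797

For a reversible heat pump, COP_HP = T_H/(T_H − T_C) = 355.00/(355.00 − 281.00) = 4.797.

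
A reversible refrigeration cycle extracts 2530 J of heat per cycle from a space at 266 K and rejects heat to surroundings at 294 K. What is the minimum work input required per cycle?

COP_R = T_C/(T_H − T_C) = 266.00/28.00 = 9.5000.
W = Q_C/COP_R = 2530/9.5000 = 266 J.

W_in ≈ 266 J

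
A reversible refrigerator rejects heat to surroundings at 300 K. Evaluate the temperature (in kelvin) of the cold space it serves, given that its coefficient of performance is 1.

T_C ≈ 150 K

COP_R = T_C/(T_H − T_C) ⇒ T_C = T_H·COP_R/(1 + COP_R) = 300.00 × 1/(1 + 1) = 150 K.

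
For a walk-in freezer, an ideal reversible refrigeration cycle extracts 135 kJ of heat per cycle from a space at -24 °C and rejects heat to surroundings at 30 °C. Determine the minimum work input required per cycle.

W_in ≈ 29.3 kJ

T_H = 30 °C → 30 + 273.15 = 303.15 K.
T_C = -24 °C → -24 + 273.15 = 249.15 K.
COP_R = T_C/(T_H − T_C) = 249.15/54.00 = 4.6139.
W = Q_C/COP_R = 135/4.6139 = 29.3 kJ.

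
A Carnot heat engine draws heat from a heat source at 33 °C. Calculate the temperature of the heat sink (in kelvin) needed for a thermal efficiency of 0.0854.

T_C ≈ 280 K

T_H = 33 °C → 33 + 273.15 = 306.15 K.
From η = 1 − T_C/T_H, T_C = T_H·(1 − η) = 306.15 × (1 − 0.0854) = 280 K.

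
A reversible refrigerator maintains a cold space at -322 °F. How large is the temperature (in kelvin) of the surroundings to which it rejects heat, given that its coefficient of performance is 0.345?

T_C = -322 °F → (-322 − 32) × 5/9 = -196.67 °C = 76.48 K.
COP_R = T_C/(T_H − T_C) ⇒ T_H = T_C·(1 + 1/COP_R) = 76.48 × (1 + 1/0.345) = 298.2 K.

T_H ≈ 298.2 K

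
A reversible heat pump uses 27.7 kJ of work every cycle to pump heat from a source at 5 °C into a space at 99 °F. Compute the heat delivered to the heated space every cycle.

T_H = 99 °F → (99 − 32) × 5/9 = 37.22 °C = 310.37 K.
T_C = 5 °C → 5 + 273.15 = 278.15 K.
For a reversible heat pump, COP_HP = T_H/(T_H − T_C) = 310.37/32.22 = 9.6322.
Q_H = COP_HP · W = 9.6322 × 27.7 = 267 kJ.

Q_H ≈ 267 kJ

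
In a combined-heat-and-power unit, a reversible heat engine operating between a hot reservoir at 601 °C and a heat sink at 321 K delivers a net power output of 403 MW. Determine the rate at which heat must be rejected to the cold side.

Q̇_C ≈ 233.9 MW

T_H = 601 °C → 601 + 273.15 = 874.15 K.
η_rev = 1 − T_C/T_H = 1 − 321.00/874.15 = 0.6328.
Since Q_C/Q_H = T_C/T_H and Q_H = W/η, Q_C = W·T_C/(T_H − T_C) = 403 × 321.00/553.15 = 233.9 MW.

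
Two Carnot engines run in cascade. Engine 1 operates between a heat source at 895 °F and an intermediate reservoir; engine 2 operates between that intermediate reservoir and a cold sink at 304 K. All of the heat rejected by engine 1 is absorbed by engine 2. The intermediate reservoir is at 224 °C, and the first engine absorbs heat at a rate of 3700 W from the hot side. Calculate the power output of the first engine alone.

T_H = 895 °F → (895 − 32) × 5/9 = 479.44 °C = 752.59 K.
T_m = 224 °C → 224 + 273.15 = 497.15 K.
First-stage efficiency η₁ = 1 − T_m/T_H = 1 − 497.15/752.59 = 0.3394.
W₁ = η₁·Q_H = 0.3394 × 3700 = 1260 W.

Ẇ₁ ≈ 1260 W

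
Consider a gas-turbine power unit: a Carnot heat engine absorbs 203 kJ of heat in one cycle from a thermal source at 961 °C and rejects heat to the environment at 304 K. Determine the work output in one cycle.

W ≈ 153 kJ

T_H = 961 °C → 961 + 273.15 = 1234.15 K.
η_rev = 1 − T_C/T_H = 1 − 304.00/1234.15 = 0.7537.
W = η·Q_H = 0.7537 × 203 = 153 kJ.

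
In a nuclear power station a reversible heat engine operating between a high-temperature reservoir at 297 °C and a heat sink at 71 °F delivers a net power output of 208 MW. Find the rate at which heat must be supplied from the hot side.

Q̇_H ≈ 430.7 MW

T_H = 297 °C → 297 + 273.15 = 570.15 K.
T_C = 71 °F → (71 − 32) × 5/9 = 21.67 °C = 294.82 K.
Carnot efficiency: η = 1 − T_C/T_H = 1 − 294.82/570.15 = 0.4829.
Q_H = W/η = 208/0.4829 = 430.7 MW.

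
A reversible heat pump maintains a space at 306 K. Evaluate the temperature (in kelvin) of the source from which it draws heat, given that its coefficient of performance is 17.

COP_HP = T_H/(T_H − T_C) ⇒ T_C = T_H·(COP_HP − 1)/COP_HP = 306.00 × (17 − 1)/17 = 288 K.

T_C ≈ 288 K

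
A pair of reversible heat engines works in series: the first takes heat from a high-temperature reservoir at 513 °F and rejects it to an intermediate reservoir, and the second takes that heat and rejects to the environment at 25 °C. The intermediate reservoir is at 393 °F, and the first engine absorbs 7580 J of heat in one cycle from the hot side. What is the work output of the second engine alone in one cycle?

W₂ ≈ 2463 J

T_H = 513 °F → (513 − 32) × 5/9 = 267.22 °C = 540.37 K.
T_C = 25 °C → 25 + 273.15 = 298.15 K.
T_m = 393 °F → (393 − 32) × 5/9 = 200.56 °C = 473.71 K.
Heat entering the second stage: Q_m = Q_H·(T_m/T_H) = 7580 × 473.71/540.37 = 6645 J.
Second-stage efficiency η₂ = 1 − T_C/T_m = 1 − 298.15/473.71 = 0.3706, so W₂ = η₂·Q_m = 2463 J.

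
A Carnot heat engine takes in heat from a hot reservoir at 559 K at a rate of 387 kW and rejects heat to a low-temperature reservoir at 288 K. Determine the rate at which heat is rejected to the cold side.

Q̇_C ≈ 199.4 kW

For a reversible engine, η = 1 − T_C/T_H = 1 − 288.00/559.00 = 0.4848.
For a reversible cycle Q_C/Q_H = T_C/T_H, so Q_C = 387 × 288.00/559.00 = 199.4 kW.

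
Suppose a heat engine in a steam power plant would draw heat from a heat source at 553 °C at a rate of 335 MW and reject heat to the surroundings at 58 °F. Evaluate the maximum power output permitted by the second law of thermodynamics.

T_H = 553 °C → 553 + 273.15 = 826.15 K.
T_C = 58 °F → (58 − 32) × 5/9 = 14.44 °C = 287.59 K.
The second-law ceiling is the Carnot efficiency, η_max = 1 − T_C/T_H = 1 − 287.59/826.15 = 0.6519.
W_max = η_max · Q_H = 0.6519 × 335 = 218 MW.

Ẇ_max ≈ 218 MW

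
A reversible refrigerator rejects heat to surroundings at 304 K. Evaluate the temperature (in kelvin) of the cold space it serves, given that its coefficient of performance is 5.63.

T_C ≈ 258 K

COP_R = T_C/(T_H − T_C) ⇒ T_C = T_H·COP_R/(1 + COP_R) = 304.00 × 5.63/(1 + 5.63) = 258 K.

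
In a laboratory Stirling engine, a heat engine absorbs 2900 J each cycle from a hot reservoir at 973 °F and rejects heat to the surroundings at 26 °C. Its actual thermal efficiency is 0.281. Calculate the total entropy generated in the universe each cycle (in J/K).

ΔS_univ ≈ 3.33 J/K

T_H = 973 °F → (973 − 32) × 5/9 = 522.78 °C = 795.93 K.
T_C = 26 °C → 26 + 273.15 = 299.15 K.
W = η·Q_H = 0.281 × 2900 = 814.9 J, so Q_C = Q_H − W = 2085 J.
Reservoir entropy changes: ΔS_H = −Q_H/T_H = −2900/795.93 = -3.644 J/K and ΔS_C = +Q_C/T_C = 2085/299.15 = 6.970 J/K.
ΔS_univ = −Q_H/T_H + Q_C/T_C = 3.33 J/K (> 0, since η = 0.281 < η_Carnot = 0.624).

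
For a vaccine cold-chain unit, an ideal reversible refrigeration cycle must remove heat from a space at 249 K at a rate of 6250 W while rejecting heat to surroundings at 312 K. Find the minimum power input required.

COP_R = T_C/(T_H − T_C) = 249.00/63.00 = 3.9524.
W = Q_C/COP_R = 6250/3.9524 = 1581 W.

Ẇ_in ≈ 1581 W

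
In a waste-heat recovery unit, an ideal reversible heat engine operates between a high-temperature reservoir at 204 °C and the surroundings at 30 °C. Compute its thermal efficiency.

T_H = 204 °C → 204 + 273.15 = 477.15 K.
T_C = 30 °C → 30 + 273.15 = 303.15 K.
Carnot efficiency: η = 1 − T_C/T_H = 1 − 303.15/477.15 = 0.365.

η ≈ 0.365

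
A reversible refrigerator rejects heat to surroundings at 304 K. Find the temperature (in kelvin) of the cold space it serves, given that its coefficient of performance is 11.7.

COP_R = T_C/(T_H − T_C) ⇒ T_C = T_H·COP_R/(1 + COP_R) = 304.00 × 11.7/(1 + 11.7) = 280 K.

T_C ≈ 280 K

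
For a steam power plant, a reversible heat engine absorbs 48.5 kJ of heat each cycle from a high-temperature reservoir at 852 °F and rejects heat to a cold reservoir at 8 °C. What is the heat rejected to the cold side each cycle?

Q_C ≈ 18.7 kJ

T_H = 852 °F → (852 − 32) × 5/9 = 455.56 °C = 728.71 K.
T_C = 8 °C → 8 + 273.15 = 281.15 K.
Since the cycle is reversible, η = 1 − T_C/T_H = 1 − 281.15/728.71 = 0.6142.
For a reversible cycle Q_C/Q_H = T_C/T_H, so Q_C = 48.5 × 281.15/728.71 = 18.7 kJ.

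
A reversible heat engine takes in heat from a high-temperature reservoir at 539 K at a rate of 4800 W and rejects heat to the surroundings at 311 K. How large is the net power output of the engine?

η_rev = 1 − T_C/T_H = 1 − 311.00/539.00 = 0.4230.
W = η·Q_H = 0.4230 × 4800 = 2030 W.

Ẇ ≈ 2030 W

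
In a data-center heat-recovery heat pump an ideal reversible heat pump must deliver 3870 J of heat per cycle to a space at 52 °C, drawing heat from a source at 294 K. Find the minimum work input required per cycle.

T_H = 52 °C → 52 + 273.15 = 325.15 K.
COP_HP = T_H/(T_H − T_C) = 325.15/31.15 = 10.4382.
W = Q_H/COP_HP = 3870/10.4382 = 371 J.

W_in ≈ 371 J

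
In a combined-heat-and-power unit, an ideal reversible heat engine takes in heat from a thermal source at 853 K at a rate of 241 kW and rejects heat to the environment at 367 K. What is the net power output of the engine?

Ẇ ≈ 137 kW

The Carnot efficiency is η = 1 − T_C/T_H = 1 − 367.00/853.00 = 0.5698.
W = η·Q_H = 0.5698 × 241 = 137 kW.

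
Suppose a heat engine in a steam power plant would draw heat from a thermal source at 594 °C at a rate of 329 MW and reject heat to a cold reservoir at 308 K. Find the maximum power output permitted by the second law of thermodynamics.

Ẇ_max ≈ 212 MW

T_H = 594 °C → 594 + 273.15 = 867.15 K.
No engine can exceed the Carnot limit: η_max = 1 − T_C/T_H = 1 − 308.00/867.15 = 0.6448.
W_max = η_max · Q_H = 0.6448 × 329 = 212 MW.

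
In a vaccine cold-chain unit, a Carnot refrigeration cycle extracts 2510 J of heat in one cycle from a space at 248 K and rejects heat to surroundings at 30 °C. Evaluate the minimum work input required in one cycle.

W_in ≈ 558 J

T_H = 30 °C → 30 + 273.15 = 303.15 K.
COP_R = T_C/(T_H − T_C) = 248.00/55.15 = 4.4968.
W = Q_C/COP_R = 2510/4.4968 = 558 J.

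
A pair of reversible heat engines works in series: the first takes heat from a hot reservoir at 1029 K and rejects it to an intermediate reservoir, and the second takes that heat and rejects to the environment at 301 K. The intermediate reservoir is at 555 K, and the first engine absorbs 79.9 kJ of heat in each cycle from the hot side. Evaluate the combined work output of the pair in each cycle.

W_total ≈ 56.5 kJ

Two reversible stages in series are equivalent to a single Carnot engine between T_H and T_C, so η_total = 1 − T_C/T_H = 1 − 301.00/1029.00 = 0.7075.
W_total = η_total · Q_H = 0.7075 × 79.9 = 56.5 kJ.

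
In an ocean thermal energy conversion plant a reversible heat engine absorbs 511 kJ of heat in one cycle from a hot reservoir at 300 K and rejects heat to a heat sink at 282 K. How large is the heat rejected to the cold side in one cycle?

Q_C ≈ 480 kJ

Since the cycle is reversible, η = 1 − T_C/T_H = 1 − 282.00/300.00 = 0.0600.
For a reversible cycle Q_C/Q_H = T_C/T_H, so Q_C = 511 × 282.00/300.00 = 480 kJ.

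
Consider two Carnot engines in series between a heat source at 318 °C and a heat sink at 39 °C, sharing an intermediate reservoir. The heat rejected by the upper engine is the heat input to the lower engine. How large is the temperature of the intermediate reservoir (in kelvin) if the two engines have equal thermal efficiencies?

T_H = 318 °C → 318 + 273.15 = 591.15 K.
T_C = 39 °C → 39 + 273.15 = 312.15 K.
Equal efficiencies require 1 − T_m/T_H = 1 − T_C/T_m, i.e. T_m/T_H = T_C/T_m, so T_m = √(T_H·T_C) = √(591.15 × 312.15) = 430 K.

T_m ≈ 430 K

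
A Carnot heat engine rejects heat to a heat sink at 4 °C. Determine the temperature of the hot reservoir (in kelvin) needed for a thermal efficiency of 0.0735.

T_C = 4 °C → 4 + 273.15 = 277.15 K.
From η = 1 − T_C/T_H, solving for T_H gives T_H = T_C/(1 − η) = 277.15/(1 − 0.0735) = 299 K.

T_H ≈ 299 K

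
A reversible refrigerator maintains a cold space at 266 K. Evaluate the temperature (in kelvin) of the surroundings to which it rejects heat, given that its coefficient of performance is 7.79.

COP_R = T_C/(T_H − T_C) ⇒ T_H = T_C·(1 + 1/COP_R) = 266.00 × (1 + 1/7.79) = 300 K.

T_H ≈ 300 K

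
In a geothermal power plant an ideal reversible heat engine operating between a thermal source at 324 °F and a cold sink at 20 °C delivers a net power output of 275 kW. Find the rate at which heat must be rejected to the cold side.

Q̇_C ≈ 567 kW

T_H = 324 °F → (324 − 32) × 5/9 = 162.22 °C = 435.37 K.
T_C = 20 °C → 20 + 273.15 = 293.15 K.
The Carnot efficiency is η = 1 − T_C/T_H = 1 − 293.15/435.37 = 0.3267.
Since Q_C/Q_H = T_C/T_H and Q_H = W/η, Q_C = W·T_C/(T_H − T_C) = 275 × 293.15/142.22 = 567 kW.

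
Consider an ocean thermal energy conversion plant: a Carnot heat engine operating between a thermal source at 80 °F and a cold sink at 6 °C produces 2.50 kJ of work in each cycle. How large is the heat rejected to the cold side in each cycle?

T_H = 80 °F → (80 − 32) × 5/9 = 26.67 °C = 299.82 K.
T_C = 6 °C → 6 + 273.15 = 279.15 K.
The Carnot efficiency is η = 1 − T_C/T_H = 1 − 279.15/299.82 = 0.0689.
Since Q_C/Q_H = T_C/T_H and Q_H = W/η, Q_C = W·T_C/(T_H − T_C) = 2.50 × 279.15/20.67 = 33.77 kJ.

Q_C ≈ 33.77 kJ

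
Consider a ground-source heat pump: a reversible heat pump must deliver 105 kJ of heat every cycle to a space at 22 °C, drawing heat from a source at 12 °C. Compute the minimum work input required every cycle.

W_in ≈ 3.56 kJ

T_H = 22 °C → 22 + 273.15 = 295.15 K.
T_C = 12 °C → 12 + 273.15 = 285.15 K.
Reversible heating COP: COP_HP = T_H/(T_H − T_C) = 295.15/10.00 = 29.5150.
W = Q_H/COP_HP = 105/29.5150 = 3.56 kJ.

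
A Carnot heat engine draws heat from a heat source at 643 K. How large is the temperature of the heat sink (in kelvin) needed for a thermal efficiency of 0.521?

T_C ≈ 308.0 K

From η = 1 − T_C/T_H, T_C = T_H·(1 − η) = 643.00 × (1 − 0.521) = 308.0 K.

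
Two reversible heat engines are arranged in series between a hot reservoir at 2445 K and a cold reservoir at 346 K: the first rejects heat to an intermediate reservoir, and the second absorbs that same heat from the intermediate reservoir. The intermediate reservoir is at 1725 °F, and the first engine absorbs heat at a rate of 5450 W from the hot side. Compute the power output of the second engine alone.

Ẇ₂ ≈ 1930 W

T_m = 1725 °F → (1725 − 32) × 5/9 = 940.56 °C = 1213.71 K.
Heat entering the second stage: Q_m = Q_H·(T_m/T_H) = 5450 × 1213.71/2445.00 = 2710 W.
Second-stage efficiency η₂ = 1 − T_C/T_m = 1 − 346.00/1213.71 = 0.7149, so W₂ = η₂·Q_m = 1930 W.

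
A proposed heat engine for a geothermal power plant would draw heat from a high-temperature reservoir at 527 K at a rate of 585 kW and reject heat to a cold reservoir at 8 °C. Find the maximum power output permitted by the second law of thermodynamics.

T_C = 8 °C → 8 + 273.15 = 281.15 K.
The second-law ceiling is the Carnot efficiency, η_max = 1 − T_C/T_H = 1 − 281.15/527.00 = 0.4665.
W_max = η_max · Q_H = 0.4665 × 585 = 272.9 kW.

Ẇ_max ≈ 272.9 kW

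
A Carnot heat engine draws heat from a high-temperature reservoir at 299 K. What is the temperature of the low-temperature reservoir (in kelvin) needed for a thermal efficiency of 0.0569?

T_C ≈ 282 K

From η = 1 − T_C/T_H, T_C = T_H·(1 − η) = 299.00 × (1 − 0.0569) = 282 K.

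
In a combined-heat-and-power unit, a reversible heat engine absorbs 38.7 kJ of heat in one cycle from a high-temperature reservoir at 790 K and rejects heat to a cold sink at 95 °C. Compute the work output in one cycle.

T_C = 95 °C → 95 + 273.15 = 368.15 K.
η_rev = 1 − T_C/T_H = 1 − 368.15/790.00 = 0.5340.
W = η·Q_H = 0.5340 × 38.7 = 20.7 kJ.

W ≈ 20.7 kJ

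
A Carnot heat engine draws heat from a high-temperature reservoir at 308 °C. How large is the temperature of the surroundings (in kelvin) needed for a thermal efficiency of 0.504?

T_H = 308 °C → 308 + 273.15 = 581.15 K.
From η = 1 − T_C/T_H, T_C = T_H·(1 − η) = 581.15 × (1 − 0.504) = 288 K.

T_C ≈ 288 K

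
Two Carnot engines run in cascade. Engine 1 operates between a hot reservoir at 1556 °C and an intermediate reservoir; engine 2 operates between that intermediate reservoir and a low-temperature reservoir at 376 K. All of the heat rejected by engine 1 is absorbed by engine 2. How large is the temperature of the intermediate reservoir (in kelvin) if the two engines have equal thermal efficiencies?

T_H = 1556 °C → 1556 + 273.15 = 1829.15 K.
Equal efficiencies require 1 − T_m/T_H = 1 − T_C/T_m, i.e. T_m/T_H = T_C/T_m, so T_m = √(T_H·T_C) = √(1829.15 × 376.00) = 829.3 K.

T_m ≈ 829.3 K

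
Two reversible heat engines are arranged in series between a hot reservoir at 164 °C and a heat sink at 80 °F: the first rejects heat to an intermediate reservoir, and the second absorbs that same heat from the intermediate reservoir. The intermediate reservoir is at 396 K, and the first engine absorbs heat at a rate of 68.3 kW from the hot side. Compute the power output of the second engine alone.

T_H = 164 °C → 164 + 273.15 = 437.15 K.
T_C = 80 °F → (80 − 32) × 5/9 = 26.67 °C = 299.82 K.
Heat entering the second stage: Q_m = Q_H·(T_m/T_H) = 68.3 × 396.00/437.15 = 61.87 kW.
Second-stage efficiency η₂ = 1 − T_C/T_m = 1 − 299.82/396.00 = 0.2429, so W₂ = η₂·Q_m = 15.03 kW.

Ẇ₂ ≈ 15.03 kW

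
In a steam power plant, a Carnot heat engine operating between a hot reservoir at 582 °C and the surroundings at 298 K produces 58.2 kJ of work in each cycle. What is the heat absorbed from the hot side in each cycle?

T_H = 582 °C → 582 + 273.15 = 855.15 K.
η_rev = 1 − T_C/T_H = 1 − 298.00/855.15 = 0.6515.
Q_H = W/η = 58.2/0.6515 = 89.3 kJ.

Q_H ≈ 89.3 kJ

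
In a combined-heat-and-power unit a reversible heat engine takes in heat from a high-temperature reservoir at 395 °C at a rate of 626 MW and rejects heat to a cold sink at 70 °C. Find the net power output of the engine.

Ẇ ≈ 304 MW

T_H = 395 °C → 395 + 273.15 = 668.15 K.
T_C = 70 °C → 70 + 273.15 = 343.15 K.
η_rev = 1 − T_C/T_H = 1 − 343.15/668.15 = 0.4864.
W = η·Q_H = 0.4864 × 626 = 304 MW.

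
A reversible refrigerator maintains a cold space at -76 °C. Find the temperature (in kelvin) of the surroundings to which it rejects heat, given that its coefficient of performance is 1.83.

T_C = -76 °C → -76 + 273.15 = 197.15 K.
COP_R = T_C/(T_H − T_C) ⇒ T_H = T_C·(1 + 1/COP_R) = 197.15 × (1 + 1/1.83) = 305 K.

T_H ≈ 305 K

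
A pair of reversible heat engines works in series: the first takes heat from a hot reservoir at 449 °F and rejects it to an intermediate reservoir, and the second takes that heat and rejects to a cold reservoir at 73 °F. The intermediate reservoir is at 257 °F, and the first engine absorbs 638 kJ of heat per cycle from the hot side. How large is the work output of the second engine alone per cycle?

W₂ ≈ 129.2 kJ

T_H = 449 °F → (449 − 32) × 5/9 = 231.67 °C = 504.82 K.
T_C = 73 °F → (73 − 32) × 5/9 = 22.78 °C = 295.93 K.
T_m = 257 °F → (257 − 32) × 5/9 = 125.00 °C = 398.15 K.
Heat entering the second stage: Q_m = Q_H·(T_m/T_H) = 638 × 398.15/504.82 = 503.2 kJ.
Second-stage efficiency η₂ = 1 − T_C/T_m = 1 − 295.93/398.15 = 0.2567, so W₂ = η₂·Q_m = 129.2 kJ.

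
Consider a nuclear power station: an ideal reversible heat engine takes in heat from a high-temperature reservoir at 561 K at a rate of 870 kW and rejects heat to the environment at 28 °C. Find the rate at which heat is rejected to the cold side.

Q̇_C ≈ 467 kW

T_C = 28 °C → 28 + 273.15 = 301.15 K.
For a reversible engine, η = 1 − T_C/T_H = 1 − 301.15/561.00 = 0.4632.
For a reversible cycle Q_C/Q_H = T_C/T_H, so Q_C = 870 × 301.15/561.00 = 467 kW.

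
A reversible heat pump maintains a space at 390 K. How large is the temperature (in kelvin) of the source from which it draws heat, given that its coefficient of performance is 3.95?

T_C ≈ 291.3 K

COP_HP = T_H/(T_H − T_C) ⇒ T_C = T_H·(COP_HP − 1)/COP_HP = 390.00 × (3.95 − 1)/3.95 = 291.3 K.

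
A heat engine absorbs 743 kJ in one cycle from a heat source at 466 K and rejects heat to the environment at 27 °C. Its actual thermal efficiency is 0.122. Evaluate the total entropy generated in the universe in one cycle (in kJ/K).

ΔS_univ ≈ 0.5790 kJ/K

T_C = 27 °C → 27 + 273.15 = 300.15 K.
W = η·Q_H = 0.122 × 743 = 90.65 kJ, so Q_C = Q_H − W = 652.4 kJ.
The hot reservoir loses entropy Q_H/T_H = 743/466.00 = 1.594 kJ/K; the cold reservoir gains Q_C/T_C = 652.4/300.15 = 2.173 kJ/K.
ΔS_univ = −Q_H/T_H + Q_C/T_C = 0.5790 kJ/K (> 0, since η = 0.122 < η_Carnot = 0.356).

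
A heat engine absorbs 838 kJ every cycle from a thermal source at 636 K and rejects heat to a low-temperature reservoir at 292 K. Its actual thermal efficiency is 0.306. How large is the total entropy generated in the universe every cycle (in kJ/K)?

ΔS_univ ≈ 0.674 kJ/K

W = η·Q_H = 0.306 × 838 = 256.4 kJ, so Q_C = Q_H − W = 581.6 kJ.
Entropy balance on the reservoirs: −Q_H/T_H = -1.318 kJ/K, +Q_C/T_C = 1.992 kJ/K.
ΔS_univ = −Q_H/T_H + Q_C/T_C = 0.674 kJ/K (> 0, since η = 0.306 < η_Carnot = 0.541).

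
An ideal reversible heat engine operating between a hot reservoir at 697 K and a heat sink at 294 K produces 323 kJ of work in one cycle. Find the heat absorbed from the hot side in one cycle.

Q_H ≈ 559 kJ

The Carnot efficiency is η = 1 − T_C/T_H = 1 − 294.00/697.00 = 0.5782.
Q_H = W/η = 323/0.5782 = 559 kJ.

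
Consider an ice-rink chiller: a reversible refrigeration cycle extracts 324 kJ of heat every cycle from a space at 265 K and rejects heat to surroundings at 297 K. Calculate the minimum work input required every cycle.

W_in ≈ 39.1 kJ

For a reversible refrigerator, COP_R = T_C/(T_H − T_C) = 265.00/32.00 = 8.2812.
W = Q_C/COP_R = 324/8.2812 = 39.1 kJ.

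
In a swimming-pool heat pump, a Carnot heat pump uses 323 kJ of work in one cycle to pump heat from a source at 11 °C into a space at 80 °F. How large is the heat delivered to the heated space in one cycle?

T_H = 80 °F → (80 − 32) × 5/9 = 26.67 °C = 299.82 K.
T_C = 11 °C → 11 + 273.15 = 284.15 K.
Reversible heating COP: COP_HP = T_H/(T_H − T_C) = 299.82/15.67 = 19.1372.
Q_H = COP_HP · W = 19.1372 × 323 = 6180 kJ.

Q_H ≈ 6180 kJ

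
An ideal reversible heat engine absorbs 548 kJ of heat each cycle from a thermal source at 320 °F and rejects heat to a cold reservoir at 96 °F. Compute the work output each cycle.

T_H = 320 °F → (320 − 32) × 5/9 = 160.00 °C = 433.15 K.
T_C = 96 °F → (96 − 32) × 5/9 = 35.56 °C = 308.71 K.
Since the cycle is reversible, η = 1 − T_C/T_H = 1 − 308.71/433.15 = 0.2873.
W = η·Q_H = 0.2873 × 548 = 157.4 kJ.

W ≈ 157.4 kJ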